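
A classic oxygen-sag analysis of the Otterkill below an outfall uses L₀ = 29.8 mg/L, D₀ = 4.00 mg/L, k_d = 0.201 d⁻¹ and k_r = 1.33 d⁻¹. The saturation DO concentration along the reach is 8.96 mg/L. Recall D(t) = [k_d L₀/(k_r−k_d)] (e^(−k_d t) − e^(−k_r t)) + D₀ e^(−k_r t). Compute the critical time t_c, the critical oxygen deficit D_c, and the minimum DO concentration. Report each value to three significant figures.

At the critical point dD/dt = 0, so k_d L₀ e^(−k_d t) = k_r D. Substituting D(t) from the Streeter–Phelps equation and solving for t gives
t_c = ln[(k_r/k_d)(1 − D₀(k_r−k_d)/(k_d L₀))] / (k_r−k_d).
Here k_r−k_d = 1.129 d⁻¹ and 1 − D₀(k_r−k_d)/(k_d L₀) = 1 − 4.00×1.129/(0.201×29.8) = 0.2461, so
t_c = ln(6.617 × 0.2461) / 1.129 = 0.4874 / 1.129 = 0.4317 d.
D_c = (k_d/k_r) L₀ e^(−k_d t_c) = (0.201/1.33) × 29.8 × e^(−0.201×0.4317) = 0.1511 × 29.8 × 0.9169 = 4.129 mg/L.
Minimum DO = C_s − D_c = 8.96 − 4.129 = 4.831 mg/L.

t_c ≈ 0.432 d; D_c ≈ 4.13 mg/L; min DO ≈ 4.83 mg/L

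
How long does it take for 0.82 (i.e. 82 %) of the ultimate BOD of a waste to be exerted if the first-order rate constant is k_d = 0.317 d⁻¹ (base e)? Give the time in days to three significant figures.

t ≈ 5.41 d

y/L₀ = 1 − e^(−k_d t) = 0.82 ⇒ e^(−k_d t) = 0.180
t = −ln(0.180) / 0.317 = 1.715 / 0.317 = 5.409 d.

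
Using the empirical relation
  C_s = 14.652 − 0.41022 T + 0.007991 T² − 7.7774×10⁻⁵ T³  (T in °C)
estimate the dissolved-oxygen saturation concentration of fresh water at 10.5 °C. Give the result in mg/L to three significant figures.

C_s = 14.652 − 0.41022×10.5 + 0.007991×10.5² − 7.7774×10⁻⁵×10.5³ = 11.14 mg/L.

C_s ≈ 11.1 mg/L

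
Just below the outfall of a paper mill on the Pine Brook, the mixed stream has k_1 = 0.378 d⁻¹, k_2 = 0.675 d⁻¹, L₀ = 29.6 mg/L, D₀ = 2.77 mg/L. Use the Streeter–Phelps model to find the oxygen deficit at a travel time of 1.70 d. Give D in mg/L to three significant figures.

k_1 L₀/(k_2−k_1) = 0.378×29.6/(0.675−0.378) = 11.19/0.2970 = 37.67 mg/L.
e^(−k_1 t) = e^(−0.378×1.700) = 0.5259; e^(−k_2 t) = e^(−0.675×1.700) = 0.3174.
D = 37.67 × (0.5259 − 0.3174) + 2.77 × 0.3174 = 7.855 + 0.8793 = 8.734 mg/L.

D ≈ 8.73 mg/L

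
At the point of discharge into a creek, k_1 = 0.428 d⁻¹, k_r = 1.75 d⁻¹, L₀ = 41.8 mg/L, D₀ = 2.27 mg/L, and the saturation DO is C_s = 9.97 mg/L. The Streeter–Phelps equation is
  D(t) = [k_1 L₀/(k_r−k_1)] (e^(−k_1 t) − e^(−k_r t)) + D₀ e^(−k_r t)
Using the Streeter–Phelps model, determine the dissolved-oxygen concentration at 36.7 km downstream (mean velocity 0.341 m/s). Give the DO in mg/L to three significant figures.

DO ≈ 3.30 mg/L

Travel time t = x/v = 36.7 km / (0.341 m/s) = 36700 m / 0.341 m/s = 107600 s = 1.246 d.
k_1 L₀/(k_r−k_1) = 0.428×41.8/(1.75−0.428) = 17.89/1.322 = 13.53 mg/L.
e^(−k_1 t) = e^(−0.428×1.246) = 0.5868; e^(−k_r t) = e^(−1.75×1.246) = 0.1131.
D = 13.53 × (0.5868 − 0.1131) + 2.27 × 0.1131 = 6.411 + 0.2566 = 6.667 mg/L.
DO = C_s − D = 9.97 − 6.667 = 3.303 mg/L.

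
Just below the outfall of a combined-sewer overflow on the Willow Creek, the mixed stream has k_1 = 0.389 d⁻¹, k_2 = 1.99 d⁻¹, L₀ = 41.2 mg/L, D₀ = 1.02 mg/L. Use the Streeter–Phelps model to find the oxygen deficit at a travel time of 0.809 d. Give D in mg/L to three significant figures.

k_1 L₀/(k_2−k_1) = 0.389×41.2/(1.99−0.389) = 16.03/1.601 = 10.01 mg/L.
e^(−k_1 t) = e^(−0.389×0.8090) = 0.7300; e^(−k_2 t) = e^(−1.99×0.8090) = 0.1999.
D = 10.01 × (0.7300 − 0.1999) + 1.02 × 0.1999 = 5.307 + 0.2039 = 5.510 mg/L.

D ≈ 5.51 mg/L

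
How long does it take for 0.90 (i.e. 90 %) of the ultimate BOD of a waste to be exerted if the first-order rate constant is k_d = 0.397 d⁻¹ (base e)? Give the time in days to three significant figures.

t ≈ 5.80 d

y/L₀ = 1 − e^(−k_d t) = 0.90 ⇒ e^(−k_d t) = 0.100
t = −ln(0.100) / 0.397 = 2.303 / 0.397 = 5.800 d.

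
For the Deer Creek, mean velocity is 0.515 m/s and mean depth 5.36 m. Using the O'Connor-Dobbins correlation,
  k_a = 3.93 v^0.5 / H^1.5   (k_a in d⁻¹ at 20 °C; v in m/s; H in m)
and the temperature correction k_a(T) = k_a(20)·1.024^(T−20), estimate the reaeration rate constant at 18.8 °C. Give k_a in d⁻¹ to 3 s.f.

k_a ≈ 0.221 d⁻¹

k_a(20) = 3.93 × 0.515^0.5 / 5.36^1.5 = 3.93 × 0.7176 / 12.41 = 0.2273 d⁻¹.
k_a(18.8) = 0.2273 × 1.024^(18.8−20) = 0.2273 × 0.9719 = 0.2209 d⁻¹.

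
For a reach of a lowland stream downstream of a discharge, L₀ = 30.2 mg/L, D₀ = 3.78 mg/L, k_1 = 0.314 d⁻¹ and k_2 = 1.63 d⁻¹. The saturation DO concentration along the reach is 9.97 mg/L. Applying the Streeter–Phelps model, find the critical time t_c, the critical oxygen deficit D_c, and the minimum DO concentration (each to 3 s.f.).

t_c ≈ 0.686 d; D_c ≈ 4.69 mg/L; min DO ≈ 5.28 mg/L

At the critical point dD/dt = 0, so k_1 L₀ e^(−k_1 t) = k_2 D. Substituting D(t) from the Streeter–Phelps equation and solving for t gives
t_c = ln[(k_2/k_1)(1 − D₀(k_2−k_1)/(k_1 L₀))] / (k_2−k_1).
Here k_2−k_1 = 1.316 d⁻¹ and 1 − D₀(k_2−k_1)/(k_1 L₀) = 1 − 3.78×1.316/(0.314×30.2) = 0.4754, so
t_c = ln(5.191 × 0.4754) / 1.316 = 0.9034 / 1.316 = 0.6865 d.
L(t_c) = L₀ e^(−k_1 t_c) = 30.2 × 0.8061 = 24.34 mg/L, and at the critical point k_2 D_c = k_1 L, so D_c = (0.314/1.63) × 24.34 = 4.690 mg/L.
Minimum DO = C_s − D_c = 9.97 − 4.690 = 5.280 mg/L.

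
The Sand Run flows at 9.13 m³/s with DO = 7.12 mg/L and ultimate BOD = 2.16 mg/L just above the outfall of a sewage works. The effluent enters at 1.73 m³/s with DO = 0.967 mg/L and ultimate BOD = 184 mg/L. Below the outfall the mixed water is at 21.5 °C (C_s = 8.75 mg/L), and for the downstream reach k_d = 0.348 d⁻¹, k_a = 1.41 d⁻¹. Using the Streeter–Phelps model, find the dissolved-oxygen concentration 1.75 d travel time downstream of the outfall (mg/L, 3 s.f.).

DO ≈ 3.85 mg/L

Mixed DO = (9.13×7.12 + 1.73×0.967)/(9.13+1.73) = 66.68/10.86 = 6.140 mg/L.
Mixed L₀ = (9.13×2.16 + 1.73×184)/(10.86) = 338.0/10.86 = 31.13 mg/L.
Initial deficit D₀ = C_s − DO₀ = 8.75 − 6.140 = 2.610 mg/L.
D(1.75) = [0.348×31.13/(1.41−0.348)](e^(−0.348×1.75) − e^(−1.41×1.75)) + 2.610 e^(−1.41×1.75)
= 10.20 × (0.5439 − 0.08480) + 2.610 × 0.08480 = 4.904 mg/L.
DO = 8.75 − 4.904 = 3.846 mg/L.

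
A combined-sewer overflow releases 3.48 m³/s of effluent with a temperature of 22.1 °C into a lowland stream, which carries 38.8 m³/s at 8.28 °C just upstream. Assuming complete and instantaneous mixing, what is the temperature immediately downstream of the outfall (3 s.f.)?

Flow-weighted mixing: C = (Q_r C_r + Q_w C_w)/(Q_r + Q_w)
= (38.8×8.28 + 3.48×22.1)/(38.8 + 3.48) = 398.2/42.28 = 9.418 °C.

9.42 °C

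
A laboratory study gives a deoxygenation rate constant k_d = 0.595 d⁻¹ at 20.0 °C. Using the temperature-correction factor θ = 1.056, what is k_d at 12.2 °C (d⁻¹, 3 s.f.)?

k_d ≈ 0.389 d⁻¹

k_d(T₂) = k_d(T₁) · θ^(T₂−T₁) = 0.595 × 1.056^(12.2−20.0)
= 0.595 × 1.056^-7.80 = 0.595 × 0.6538 = 0.3890 d⁻¹.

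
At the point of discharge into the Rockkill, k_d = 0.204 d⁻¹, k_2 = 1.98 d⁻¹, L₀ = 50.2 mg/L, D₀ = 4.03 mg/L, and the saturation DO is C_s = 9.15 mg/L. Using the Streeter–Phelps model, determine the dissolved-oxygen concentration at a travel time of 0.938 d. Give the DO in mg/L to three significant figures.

DO ≈ 4.66 mg/L

k_d L₀/(k_2−k_d) = 0.204×50.2/(1.98−0.204) = 10.24/1.776 = 5.766 mg/L.
e^(−k_d t) = e^(−0.204×0.9380) = 0.8258; e^(−k_2 t) = e^(−1.98×0.9380) = 0.1561.
D = 5.766 × (0.8258 − 0.1561) + 4.03 × 0.1561 = 3.862 + 0.6291 = 4.491 mg/L.
DO = C_s − D = 9.15 − 4.491 = 4.659 mg/L.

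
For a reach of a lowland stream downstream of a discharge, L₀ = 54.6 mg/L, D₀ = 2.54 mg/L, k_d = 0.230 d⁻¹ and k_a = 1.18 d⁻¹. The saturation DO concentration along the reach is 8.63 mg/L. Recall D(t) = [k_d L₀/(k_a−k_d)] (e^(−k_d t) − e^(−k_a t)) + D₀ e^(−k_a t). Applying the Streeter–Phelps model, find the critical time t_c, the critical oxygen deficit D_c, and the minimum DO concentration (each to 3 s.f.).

t_c ≈ 1.50 d; D_c ≈ 7.54 mg/L; min DO ≈ 1.09 mg/L

With k_a/k_d = 5.130 and 1 − D₀(k_a−k_d)/(k_d L₀) = 0.8079,
t_c = ln(5.130 × 0.8079) / (1.18 − 0.230) = ln(4.145) / 0.9500 = 1.422/0.9500 = 1.497 d.
D_c = (k_d/k_a) L₀ e^(−k_d t_c) = (0.230/1.18) × 54.6 × e^(−0.230×1.497) = 0.1949 × 54.6 × 0.7088 = 7.543 mg/L.
Minimum DO = C_s − D_c = 8.63 − 7.543 = 1.087 mg/L.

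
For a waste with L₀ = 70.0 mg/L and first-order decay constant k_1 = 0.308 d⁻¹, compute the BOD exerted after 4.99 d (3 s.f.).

y_t = L₀(1 − e^(−k_1 t)) = 70.0 × (1 − e^(−0.308×4.99))
= 70.0 × (1 − 0.2150) = 70.0 × 0.7850 = 54.95 mg/L.

y ≈ 54.9 mg/L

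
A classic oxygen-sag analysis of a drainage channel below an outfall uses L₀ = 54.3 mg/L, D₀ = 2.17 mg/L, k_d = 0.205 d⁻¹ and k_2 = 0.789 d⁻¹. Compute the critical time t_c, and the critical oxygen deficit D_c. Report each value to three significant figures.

t_c ≈ 2.10 d; D_c ≈ 9.17 mg/L

t_c = [1/(k_2−k_d)] ln[(k_2/k_d)(1 − D₀(k_2−k_d)/(k_d L₀))]
= [1/(0.789−0.205)] ln[(0.789/0.205)(1 − 2.17×0.5840/(0.205×54.3))]
= (1/0.5840) ln[3.849 × 0.8862] = 1.712 × ln(3.411) = 1.712 × 1.227 = 2.101 d.
D_c = (k_d/k_2) L₀ e^(−k_d t_c) = (0.205/0.789) × 54.3 × e^(−0.205×2.101) = 0.2598 × 54.3 × 0.6501 = 9.171 mg/L.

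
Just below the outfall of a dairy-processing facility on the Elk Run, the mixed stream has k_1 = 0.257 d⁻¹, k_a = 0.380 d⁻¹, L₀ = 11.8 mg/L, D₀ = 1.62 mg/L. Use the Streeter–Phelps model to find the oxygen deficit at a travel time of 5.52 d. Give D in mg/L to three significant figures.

k_1 L₀/(k_a−k_1) = 0.257×11.8/(0.380−0.257) = 3.033/0.1230 = 24.66 mg/L.
e^(−k_1 t) = e^(−0.257×5.520) = 0.2420; e^(−k_a t) = e^(−0.380×5.520) = 0.1228.
D = 24.66 × (0.2420 − 0.1228) + 1.62 × 0.1228 = 2.941 + 0.1989 = 3.140 mg/L.

D ≈ 3.14 mg/L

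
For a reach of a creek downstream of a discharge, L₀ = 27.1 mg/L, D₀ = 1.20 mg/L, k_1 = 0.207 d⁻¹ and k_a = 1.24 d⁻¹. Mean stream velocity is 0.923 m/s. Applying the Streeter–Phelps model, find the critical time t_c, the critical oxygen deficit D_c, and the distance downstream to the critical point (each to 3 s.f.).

t_c ≈ 1.49 d; D_c ≈ 3.32 mg/L; x_c ≈ 119 km

With k_a/k_1 = 5.990 and 1 − D₀(k_a−k_1)/(k_1 L₀) = 0.7790,
t_c = ln(5.990 × 0.7790) / (1.24 − 0.207) = ln(4.667) / 1.033 = 1.540/1.033 = 1.491 d.
L(t_c) = L₀ e^(−k_1 t_c) = 27.1 × 0.7344 = 19.90 mg/L, and at the critical point k_a D_c = k_1 L, so D_c = (0.207/1.24) × 19.90 = 3.322 mg/L.
x_c = v t_c = 0.923 m/s × 1.491 d × 86400 s/d = 118900 m ≈ 119 km.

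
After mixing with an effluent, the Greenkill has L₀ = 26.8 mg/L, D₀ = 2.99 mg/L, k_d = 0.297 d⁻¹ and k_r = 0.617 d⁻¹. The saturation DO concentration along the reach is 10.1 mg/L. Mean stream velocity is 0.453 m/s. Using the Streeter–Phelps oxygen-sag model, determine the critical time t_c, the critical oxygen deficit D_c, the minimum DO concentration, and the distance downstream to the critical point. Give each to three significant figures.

t_c ≈ 1.88 d; D_c ≈ 7.37 mg/L; min DO ≈ 2.73 mg/L; x_c ≈ 73.8 km

With k_r/k_d = 2.077 and 1 − D₀(k_r−k_d)/(k_d L₀) = 0.8798,
t_c = ln(2.077 × 0.8798) / (0.617 − 0.297) = ln(1.828) / 0.3200 = 0.6031/0.3200 = 1.885 d.
L(t_c) = L₀ e^(−k_d t_c) = 26.8 × 0.5714 = 15.31 mg/L, and at the critical point k_r D_c = k_d L, so D_c = (0.297/0.617) × 15.31 = 7.371 mg/L.
Minimum DO = C_s − D_c = 10.1 − 7.371 = 2.729 mg/L.
x_c = v t_c = 0.453 m/s × 1.885 d × 86400 s/d = 73760 m ≈ 73.8 km.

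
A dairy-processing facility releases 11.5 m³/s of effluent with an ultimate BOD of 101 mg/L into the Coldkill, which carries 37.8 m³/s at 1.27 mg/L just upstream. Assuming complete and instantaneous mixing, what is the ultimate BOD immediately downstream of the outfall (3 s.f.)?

24.5 mg/L

Flow-weighted mixing: C = (Q_r C_r + Q_w C_w)/(Q_r + Q_w)
= (37.8×1.27 + 11.5×101)/(37.8 + 11.5) = 1210/49.30 = 24.53 mg/L.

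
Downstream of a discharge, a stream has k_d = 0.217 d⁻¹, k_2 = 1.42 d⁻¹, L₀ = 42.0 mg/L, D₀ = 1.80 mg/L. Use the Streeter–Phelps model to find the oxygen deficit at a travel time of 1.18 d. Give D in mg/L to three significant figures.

k_d L₀/(k_2−k_d) = 0.217×42.0/(1.42−0.217) = 9.114/1.203 = 7.576 mg/L.
e^(−k_d t) = e^(−0.217×1.180) = 0.7741; e^(−k_2 t) = e^(−1.42×1.180) = 0.1872.
D = 7.576 × (0.7741 − 0.1872) + 1.80 × 0.1872 = 4.446 + 0.3370 = 4.783 mg/L.

D ≈ 4.78 mg/L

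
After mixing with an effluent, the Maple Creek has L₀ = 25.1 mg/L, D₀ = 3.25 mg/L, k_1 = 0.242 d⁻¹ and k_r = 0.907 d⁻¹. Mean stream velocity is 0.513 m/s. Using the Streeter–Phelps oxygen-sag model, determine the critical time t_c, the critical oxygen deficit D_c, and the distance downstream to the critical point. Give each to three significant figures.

With k_r/k_1 = 3.748 and 1 − D₀(k_r−k_1)/(k_1 L₀) = 0.6442,
t_c = ln(3.748 × 0.6442) / (0.907 − 0.242) = ln(2.414) / 0.6650 = 0.8814/0.6650 = 1.325 d.
D_c = (k_1/k_r) L₀ e^(−k_1 t_c) = (0.242/0.907) × 25.1 × e^(−0.242×1.325) = 0.2668 × 25.1 × 0.7256 = 4.859 mg/L.
x_c = v t_c = 0.513 m/s × 1.325 d × 86400 s/d = 58750 m ≈ 58.7 km.

t_c ≈ 1.33 d; D_c ≈ 4.86 mg/L; x_c ≈ 58.7 km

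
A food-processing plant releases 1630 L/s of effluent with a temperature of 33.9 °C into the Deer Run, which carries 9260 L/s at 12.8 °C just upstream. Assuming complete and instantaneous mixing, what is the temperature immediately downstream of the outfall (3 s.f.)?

16.0 °C

Flow-weighted mixing: C = (Q_r C_r + Q_w C_w)/(Q_r + Q_w)
= (9260×12.8 + 1630×33.9)/(9260 + 1630) = 173800/10890 = 15.96 °C.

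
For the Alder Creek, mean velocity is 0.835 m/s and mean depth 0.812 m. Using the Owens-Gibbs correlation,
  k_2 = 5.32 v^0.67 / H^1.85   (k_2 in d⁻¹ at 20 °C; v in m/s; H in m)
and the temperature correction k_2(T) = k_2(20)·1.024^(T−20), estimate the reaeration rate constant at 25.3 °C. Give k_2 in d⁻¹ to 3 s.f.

k_2(20) = 5.32 × 0.835^0.67 / 0.812^1.85 = 5.32 × 0.8862 / 0.6803 = 6.930 d⁻¹.
k_2(25.3) = 6.930 × 1.024^(25.3−20) = 6.930 × 1.134 = 7.859 d⁻¹.

k_2 ≈ 7.86 d⁻¹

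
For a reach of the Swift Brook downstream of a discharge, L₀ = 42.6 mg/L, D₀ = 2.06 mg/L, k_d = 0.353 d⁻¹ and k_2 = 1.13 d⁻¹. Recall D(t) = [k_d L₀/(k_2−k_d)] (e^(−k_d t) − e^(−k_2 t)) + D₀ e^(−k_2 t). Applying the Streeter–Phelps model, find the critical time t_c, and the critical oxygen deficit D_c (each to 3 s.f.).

t_c ≈ 1.35 d; D_c ≈ 8.26 mg/L

t_c = [1/(k_2−k_d)] ln[(k_2/k_d)(1 − D₀(k_2−k_d)/(k_d L₀))]
= [1/(1.13−0.353)] ln[(1.13/0.353)(1 − 2.06×0.7770/(0.353×42.6))]
= (1/0.7770) ln[3.201 × 0.8936] = 1.287 × ln(2.860) = 1.287 × 1.051 = 1.353 d.
L(t_c) = L₀ e^(−k_d t_c) = 42.6 × 0.6204 = 26.43 mg/L, and at the critical point k_2 D_c = k_d L, so D_c = (0.353/1.13) × 26.43 = 8.256 mg/L.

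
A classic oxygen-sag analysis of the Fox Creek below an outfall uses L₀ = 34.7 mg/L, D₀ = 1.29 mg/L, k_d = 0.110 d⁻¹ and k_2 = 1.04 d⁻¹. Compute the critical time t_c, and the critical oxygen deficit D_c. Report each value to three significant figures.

With k_2/k_d = 9.455 and 1 − D₀(k_2−k_d)/(k_d L₀) = 0.6857,
t_c = ln(9.455 × 0.6857) / (1.04 − 0.110) = ln(6.483) / 0.9300 = 1.869/0.9300 = 2.010 d.
L(t_c) = L₀ e^(−k_d t_c) = 34.7 × 0.8016 = 27.82 mg/L, and at the critical point k_2 D_c = k_d L, so D_c = (0.110/1.04) × 27.82 = 2.942 mg/L.

t_c ≈ 2.01 d; D_c ≈ 2.94 mg/L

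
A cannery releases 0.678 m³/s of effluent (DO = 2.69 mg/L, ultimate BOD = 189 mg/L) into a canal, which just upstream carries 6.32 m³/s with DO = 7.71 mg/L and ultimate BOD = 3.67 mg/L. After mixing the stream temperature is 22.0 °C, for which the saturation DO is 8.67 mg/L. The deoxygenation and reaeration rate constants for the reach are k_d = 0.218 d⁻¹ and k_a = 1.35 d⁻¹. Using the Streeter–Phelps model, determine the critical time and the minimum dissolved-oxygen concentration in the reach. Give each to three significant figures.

Mixed DO = (6.32×7.71 + 0.678×2.69)/(6.32+0.678) = 50.55/6.998 = 7.224 mg/L.
Mixed L₀ = (6.32×3.67 + 0.678×189)/(6.998) = 151.3/6.998 = 21.63 mg/L.
Initial deficit D₀ = C_s − DO₀ = 8.67 − 7.224 = 1.446 mg/L.
t_c = (1/1.132) ln[(1.35/0.218)(1 − 1.446×1.132/(0.218×21.63))] = 0.8834 × ln(4.042) = 1.234 d.
D_c = (0.218/1.35) × 21.63 × e^(−0.218×1.234) = 0.1615 × 21.63 × 0.7642 = 2.669 mg/L.
Minimum DO = 8.67 − 2.669 = 6.001 mg/L.

t_c ≈ 1.23 d; minimum DO ≈ 6.00 mg/L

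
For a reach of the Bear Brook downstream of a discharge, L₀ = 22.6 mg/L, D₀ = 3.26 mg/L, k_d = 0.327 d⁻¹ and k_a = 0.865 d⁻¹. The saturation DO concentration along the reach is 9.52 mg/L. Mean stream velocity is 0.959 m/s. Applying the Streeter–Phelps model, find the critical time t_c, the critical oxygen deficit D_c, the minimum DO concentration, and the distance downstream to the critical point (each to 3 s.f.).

At the critical point dD/dt = 0, so k_d L₀ e^(−k_d t) = k_a D. Substituting D(t) from the Streeter–Phelps equation and solving for t gives
t_c = ln[(k_a/k_d)(1 − D₀(k_a−k_d)/(k_d L₀))] / (k_a−k_d).
Here k_a−k_d = 0.5380 d⁻¹ and 1 − D₀(k_a−k_d)/(k_d L₀) = 1 − 3.26×0.5380/(0.327×22.6) = 0.7627, so
t_c = ln(2.645 × 0.7627) / 0.5380 = 0.7018 / 0.5380 = 1.305 d.
D_c = (k_d/k_a) L₀ e^(−k_d t_c) = (0.327/0.865) × 22.6 × e^(−0.327×1.305) = 0.3780 × 22.6 × 0.6527 = 5.577 mg/L.
Minimum DO = C_s − D_c = 9.52 − 5.577 = 3.943 mg/L.
x_c = v t_c = 0.959 m/s × 1.305 d × 86400 s/d = 108100 m ≈ 108 km.

t_c ≈ 1.30 d; D_c ≈ 5.58 mg/L; min DO ≈ 3.94 mg/L; x_c ≈ 108 km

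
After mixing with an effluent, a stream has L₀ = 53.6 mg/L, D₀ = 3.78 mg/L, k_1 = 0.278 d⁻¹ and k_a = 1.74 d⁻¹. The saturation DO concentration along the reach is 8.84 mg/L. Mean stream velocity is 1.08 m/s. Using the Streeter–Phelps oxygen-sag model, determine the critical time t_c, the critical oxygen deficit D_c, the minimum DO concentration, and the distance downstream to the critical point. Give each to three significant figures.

t_c ≈ 0.937 d; D_c ≈ 6.60 mg/L; min DO ≈ 2.24 mg/L; x_c ≈ 87.5 km

With k_a/k_1 = 6.259 and 1 − D₀(k_a−k_1)/(k_1 L₀) = 0.6291,
t_c = ln(6.259 × 0.6291) / (1.74 − 0.278) = ln(3.938) / 1.462 = 1.371/1.462 = 0.9375 d.
L(t_c) = L₀ e^(−k_1 t_c) = 53.6 × 0.7706 = 41.30 mg/L, and at the critical point k_a D_c = k_1 L, so D_c = (0.278/1.74) × 41.30 = 6.599 mg/L.
Minimum DO = C_s − D_c = 8.84 − 6.599 = 2.241 mg/L.
x_c = v t_c = 1.08 m/s × 0.9375 d × 86400 s/d = 87480 m ≈ 87.5 km.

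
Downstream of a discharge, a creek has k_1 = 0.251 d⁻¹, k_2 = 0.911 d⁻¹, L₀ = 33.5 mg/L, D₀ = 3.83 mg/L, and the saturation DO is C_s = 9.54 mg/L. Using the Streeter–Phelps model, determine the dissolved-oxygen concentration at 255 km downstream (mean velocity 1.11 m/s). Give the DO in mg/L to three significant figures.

DO ≈ 3.79 mg/L

Travel time t = x/v = 255 km / (1.11 m/s) = 255000 m / 1.11 m/s = 229700 s = 2.659 d.
k_1 L₀/(k_2−k_1) = 0.251×33.5/(0.911−0.251) = 8.409/0.6600 = 12.74 mg/L.
e^(−k_1 t) = e^(−0.251×2.659) = 0.5130; e^(−k_2 t) = e^(−0.911×2.659) = 0.08872.
D = 12.74 × (0.5130 − 0.08872) + 3.83 × 0.08872 = 5.406 + 0.3398 = 5.746 mg/L.
DO = C_s − D = 9.54 − 5.746 = 3.794 mg/L.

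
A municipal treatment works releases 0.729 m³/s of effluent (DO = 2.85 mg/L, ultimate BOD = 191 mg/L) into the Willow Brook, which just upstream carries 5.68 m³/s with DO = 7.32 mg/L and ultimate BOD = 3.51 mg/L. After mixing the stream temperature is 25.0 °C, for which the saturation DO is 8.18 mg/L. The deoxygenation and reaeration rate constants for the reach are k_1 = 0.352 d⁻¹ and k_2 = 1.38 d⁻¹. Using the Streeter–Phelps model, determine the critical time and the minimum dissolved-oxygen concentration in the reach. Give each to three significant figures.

t_c ≈ 1.16 d; minimum DO ≈ 3.97 mg/L

Mixed DO = (5.68×7.32 + 0.729×2.85)/(5.68+0.729) = 43.66/6.409 = 6.812 mg/L.
Mixed L₀ = (5.68×3.51 + 0.729×191)/(6.409) = 159.2/6.409 = 24.84 mg/L.
Initial deficit D₀ = C_s − DO₀ = 8.18 − 6.812 = 1.368 mg/L.
t_c = (1/1.028) ln[(1.38/0.352)(1 − 1.368×1.028/(0.352×24.84))] = 0.9728 × ln(3.290) = 1.158 d.
D_c = (0.352/1.38) × 24.84 × e^(−0.352×1.158) = 0.2551 × 24.84 × 0.6652 = 4.214 mg/L.
Minimum DO = 8.18 − 4.214 = 3.966 mg/L.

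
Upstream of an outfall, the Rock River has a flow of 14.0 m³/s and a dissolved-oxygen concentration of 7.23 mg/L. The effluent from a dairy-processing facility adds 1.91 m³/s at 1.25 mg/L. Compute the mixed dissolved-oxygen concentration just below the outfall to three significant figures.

6.51 mg/L

Flow-weighted mixing: C = (Q_r C_r + Q_w C_w)/(Q_r + Q_w)
= (14.0×7.23 + 1.91×1.25)/(14.0 + 1.91) = 103.6/15.91 = 6.512 mg/L.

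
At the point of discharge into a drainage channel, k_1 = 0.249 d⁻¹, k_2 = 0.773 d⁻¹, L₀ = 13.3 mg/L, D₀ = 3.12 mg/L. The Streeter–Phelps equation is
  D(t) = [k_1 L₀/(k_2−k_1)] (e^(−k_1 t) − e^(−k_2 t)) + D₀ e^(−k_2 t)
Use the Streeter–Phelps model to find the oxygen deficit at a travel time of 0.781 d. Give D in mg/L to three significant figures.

k_1 L₀/(k_2−k_1) = 0.249×13.3/(0.773−0.249) = 3.312/0.5240 = 6.320 mg/L.
e^(−k_1 t) = e^(−0.249×0.7810) = 0.8233; e^(−k_2 t) = e^(−0.773×0.7810) = 0.5468.
D = 6.320 × (0.8233 − 0.5468) + 3.12 × 0.5468 = 1.747 + 1.706 = 3.453 mg/L.

D ≈ 3.45 mg/L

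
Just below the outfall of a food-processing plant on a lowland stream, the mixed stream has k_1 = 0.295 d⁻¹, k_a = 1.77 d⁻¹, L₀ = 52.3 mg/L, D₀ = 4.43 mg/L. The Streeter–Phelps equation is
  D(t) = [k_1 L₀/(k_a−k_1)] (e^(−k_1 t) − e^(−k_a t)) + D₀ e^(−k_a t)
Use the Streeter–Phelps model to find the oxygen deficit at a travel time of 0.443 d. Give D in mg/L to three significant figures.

D ≈ 6.43 mg/L

k_1 L₀/(k_a−k_1) = 0.295×52.3/(1.77−0.295) = 15.43/1.475 = 10.46 mg/L.
e^(−k_1 t) = e^(−0.295×0.4430) = 0.8775; e^(−k_a t) = e^(−1.77×0.4430) = 0.4565.
D = 10.46 × (0.8775 − 0.4565) + 4.43 × 0.4565 = 4.403 + 2.022 = 6.426 mg/L.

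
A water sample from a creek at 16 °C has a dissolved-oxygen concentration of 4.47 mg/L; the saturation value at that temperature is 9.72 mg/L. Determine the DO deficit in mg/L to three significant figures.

D = C_s − C = 9.72 − 4.47 = 5.25 mg/L.

D ≈ 5.25 mg/L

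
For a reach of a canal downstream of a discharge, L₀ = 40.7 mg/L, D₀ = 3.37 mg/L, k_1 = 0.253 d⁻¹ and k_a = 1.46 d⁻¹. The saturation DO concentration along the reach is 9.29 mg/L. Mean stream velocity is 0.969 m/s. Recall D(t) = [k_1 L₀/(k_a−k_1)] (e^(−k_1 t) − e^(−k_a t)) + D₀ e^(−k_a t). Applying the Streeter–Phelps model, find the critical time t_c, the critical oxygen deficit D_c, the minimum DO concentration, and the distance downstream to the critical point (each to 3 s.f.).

t_c = [1/(k_a−k_1)] ln[(k_a/k_1)(1 − D₀(k_a−k_1)/(k_1 L₀))]
= [1/(1.46−0.253)] ln[(1.46/0.253)(1 − 3.37×1.207/(0.253×40.7))]
= (1/1.207) ln[5.771 × 0.6050] = 0.8285 × ln(3.491) = 0.8285 × 1.250 = 1.036 d.
D_c = (k_1/k_a) L₀ e^(−k_1 t_c) = (0.253/1.46) × 40.7 × e^(−0.253×1.036) = 0.1733 × 40.7 × 0.7695 = 5.427 mg/L.
Minimum DO = C_s − D_c = 9.29 − 5.427 = 3.863 mg/L.
x_c = v t_c = 0.969 m/s × 1.036 d × 86400 s/d = 86720 m ≈ 86.7 km.

t_c ≈ 1.04 d; D_c ≈ 5.43 mg/L; min DO ≈ 3.86 mg/L; x_c ≈ 86.7 km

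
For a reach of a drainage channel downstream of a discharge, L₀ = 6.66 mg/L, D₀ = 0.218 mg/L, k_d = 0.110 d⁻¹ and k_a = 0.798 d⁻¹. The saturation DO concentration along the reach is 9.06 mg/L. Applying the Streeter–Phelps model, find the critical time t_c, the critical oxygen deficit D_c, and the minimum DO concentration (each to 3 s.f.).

t_c ≈ 2.55 d; D_c ≈ 0.694 mg/L; min DO ≈ 8.37 mg/L

With k_a/k_d = 7.255 and 1 − D₀(k_a−k_d)/(k_d L₀) = 0.7953,
t_c = ln(7.255 × 0.7953) / (0.798 − 0.110) = ln(5.769) / 0.6880 = 1.753/0.6880 = 2.547 d.
D_c = (k_d/k_a) L₀ e^(−k_d t_c) = (0.110/0.798) × 6.66 × e^(−0.110×2.547) = 0.1378 × 6.66 × 0.7556 = 0.6937 mg/L.
Minimum DO = C_s − D_c = 9.06 − 0.6937 = 8.366 mg/L.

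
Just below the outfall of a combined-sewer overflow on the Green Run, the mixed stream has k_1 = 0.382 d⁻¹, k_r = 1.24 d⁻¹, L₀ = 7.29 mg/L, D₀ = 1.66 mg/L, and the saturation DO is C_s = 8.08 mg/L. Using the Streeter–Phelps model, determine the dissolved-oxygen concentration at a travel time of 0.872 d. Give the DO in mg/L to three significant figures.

DO ≈ 6.29 mg/L

k_1 L₀/(k_r−k_1) = 0.382×7.29/(1.24−0.382) = 2.785/0.8580 = 3.246 mg/L.
e^(−k_1 t) = e^(−0.382×0.8720) = 0.7167; e^(−k_r t) = e^(−1.24×0.8720) = 0.3392.
D = 3.246 × (0.7167 − 0.3392) + 1.66 × 0.3392 = 1.225 + 0.5630 = 1.788 mg/L.
DO = C_s − D = 8.08 − 1.788 = 6.292 mg/L.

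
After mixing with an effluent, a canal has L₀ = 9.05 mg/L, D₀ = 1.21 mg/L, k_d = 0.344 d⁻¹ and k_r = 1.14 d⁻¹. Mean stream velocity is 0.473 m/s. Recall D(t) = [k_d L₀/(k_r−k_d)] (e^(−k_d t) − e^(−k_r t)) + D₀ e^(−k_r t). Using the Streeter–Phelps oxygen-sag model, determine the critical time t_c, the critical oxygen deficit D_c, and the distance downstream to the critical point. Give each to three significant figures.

t_c ≈ 1.04 d; D_c ≈ 1.91 mg/L; x_c ≈ 42.5 km

t_c = [1/(k_r−k_d)] ln[(k_r/k_d)(1 − D₀(k_r−k_d)/(k_d L₀))]
= [1/(1.14−0.344)] ln[(1.14/0.344)(1 − 1.21×0.7960/(0.344×9.05))]
= (1/0.7960) ln[3.314 × 0.6906] = 1.256 × ln(2.289) = 1.256 × 0.8280 = 1.040 d.
D_c = (k_d/k_r) L₀ e^(−k_d t_c) = (0.344/1.14) × 9.05 × e^(−0.344×1.040) = 0.3018 × 9.05 × 0.6992 = 1.909 mg/L.
x_c = v t_c = 0.473 m/s × 1.040 d × 86400 s/d = 42510 m ≈ 42.5 km.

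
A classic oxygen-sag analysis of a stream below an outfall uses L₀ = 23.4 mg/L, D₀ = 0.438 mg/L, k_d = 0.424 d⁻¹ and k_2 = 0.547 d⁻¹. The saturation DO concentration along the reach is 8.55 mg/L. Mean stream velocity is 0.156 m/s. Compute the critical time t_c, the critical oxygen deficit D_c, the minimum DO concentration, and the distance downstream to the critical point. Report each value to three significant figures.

t_c ≈ 2.03 d; D_c ≈ 7.68 mg/L; min DO ≈ 0.869 mg/L; x_c ≈ 27.3 km

t_c = [1/(k_2−k_d)] ln[(k_2/k_d)(1 − D₀(k_2−k_d)/(k_d L₀))]
= [1/(0.547−0.424)] ln[(0.547/0.424)(1 − 0.438×0.1230/(0.424×23.4))]
= (1/0.1230) ln[1.290 × 0.9946] = 8.130 × ln(1.283) = 8.130 × 0.2493 = 2.027 d.
L(t_c) = L₀ e^(−k_d t_c) = 23.4 × 0.4235 = 9.909 mg/L, and at the critical point k_2 D_c = k_d L, so D_c = (0.424/0.547) × 9.909 = 7.681 mg/L.
Minimum DO = C_s − D_c = 8.55 − 7.681 = 0.8690 mg/L.
x_c = v t_c = 0.156 m/s × 2.027 d × 86400 s/d = 27320 m ≈ 27.3 km.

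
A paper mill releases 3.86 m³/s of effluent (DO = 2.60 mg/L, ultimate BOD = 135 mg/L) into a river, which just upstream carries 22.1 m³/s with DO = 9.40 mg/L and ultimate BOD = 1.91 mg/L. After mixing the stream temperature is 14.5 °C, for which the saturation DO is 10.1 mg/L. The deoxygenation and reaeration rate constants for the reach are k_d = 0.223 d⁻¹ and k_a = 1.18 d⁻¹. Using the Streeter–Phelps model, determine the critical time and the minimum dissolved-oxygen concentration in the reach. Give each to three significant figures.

Mixed DO = (22.1×9.40 + 3.86×2.60)/(22.1+3.86) = 217.8/25.96 = 8.389 mg/L.
Mixed L₀ = (22.1×1.91 + 3.86×135)/(25.96) = 563.3/25.96 = 21.70 mg/L.
Initial deficit D₀ = C_s − DO₀ = 10.1 − 8.389 = 1.711 mg/L.
t_c = (1/0.9570) ln[(1.18/0.223)(1 − 1.711×0.9570/(0.223×21.70))] = 1.045 × ln(3.501) = 1.309 d.
D_c = (0.223/1.18) × 21.70 × e^(−0.223×1.309) = 0.1890 × 21.70 × 0.7468 = 3.062 mg/L.
Minimum DO = 10.1 − 3.062 = 7.038 mg/L.

t_c ≈ 1.31 d; minimum DO ≈ 7.04 mg/L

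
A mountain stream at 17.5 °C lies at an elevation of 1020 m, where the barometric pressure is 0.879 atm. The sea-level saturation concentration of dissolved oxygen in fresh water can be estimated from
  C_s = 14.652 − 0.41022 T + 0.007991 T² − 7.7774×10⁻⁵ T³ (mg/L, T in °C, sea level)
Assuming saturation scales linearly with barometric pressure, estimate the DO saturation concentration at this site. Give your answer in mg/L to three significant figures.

At sea level: C_s = 14.652 − 0.41022×17.5 + 0.007991×17.5² − 7.7774×10⁻⁵×17.5³ = 9.504 mg/L.
Pressure correction: C_s' = 9.504 × 0.879 = 8.354 mg/L.

C_s ≈ 8.35 mg/L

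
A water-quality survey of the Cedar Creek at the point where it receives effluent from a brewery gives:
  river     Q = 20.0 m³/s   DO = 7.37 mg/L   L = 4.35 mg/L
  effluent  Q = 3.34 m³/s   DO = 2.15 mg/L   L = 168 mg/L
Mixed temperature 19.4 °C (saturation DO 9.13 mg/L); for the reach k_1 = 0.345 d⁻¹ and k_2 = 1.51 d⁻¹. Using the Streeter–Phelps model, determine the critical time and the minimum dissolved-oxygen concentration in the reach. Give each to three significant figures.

t_c ≈ 0.955 d; minimum DO ≈ 4.57 mg/L

Mixed DO = (20.0×7.37 + 3.34×2.15)/(20.0+3.34) = 154.6/23.34 = 6.623 mg/L.
Mixed L₀ = (20.0×4.35 + 3.34×168)/(23.34) = 648.1/23.34 = 27.77 mg/L.
Initial deficit D₀ = C_s − DO₀ = 9.13 − 6.623 = 2.507 mg/L.
t_c = (1/1.165) ln[(1.51/0.345)(1 − 2.507×1.165/(0.345×27.77))] = 0.8584 × ln(3.042) = 0.9551 d.
D_c = (0.345/1.51) × 27.77 × e^(−0.345×0.9551) = 0.2285 × 27.77 × 0.7193 = 4.563 mg/L.
Minimum DO = 9.13 − 4.563 = 4.567 mg/L.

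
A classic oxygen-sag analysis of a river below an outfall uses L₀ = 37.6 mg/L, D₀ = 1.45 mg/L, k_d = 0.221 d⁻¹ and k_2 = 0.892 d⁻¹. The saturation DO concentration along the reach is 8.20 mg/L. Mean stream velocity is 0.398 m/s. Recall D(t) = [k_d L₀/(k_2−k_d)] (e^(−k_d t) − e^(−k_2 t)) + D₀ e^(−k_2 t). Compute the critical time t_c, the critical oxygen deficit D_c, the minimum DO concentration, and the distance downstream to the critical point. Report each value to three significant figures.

With k_2/k_d = 4.036 and 1 − D₀(k_2−k_d)/(k_d L₀) = 0.8829,
t_c = ln(4.036 × 0.8829) / (0.892 − 0.221) = ln(3.564) / 0.6710 = 1.271/0.6710 = 1.894 d.
L(t_c) = L₀ e^(−k_d t_c) = 37.6 × 0.6580 = 24.74 mg/L, and at the critical point k_2 D_c = k_d L, so D_c = (0.221/0.892) × 24.74 = 6.130 mg/L.
Minimum DO = C_s − D_c = 8.20 − 6.130 = 2.070 mg/L.
x_c = v t_c = 0.398 m/s × 1.894 d × 86400 s/d = 65120 m ≈ 65.1 km.

t_c ≈ 1.89 d; D_c ≈ 6.13 mg/L; min DO ≈ 2.07 mg/L; x_c ≈ 65.1 km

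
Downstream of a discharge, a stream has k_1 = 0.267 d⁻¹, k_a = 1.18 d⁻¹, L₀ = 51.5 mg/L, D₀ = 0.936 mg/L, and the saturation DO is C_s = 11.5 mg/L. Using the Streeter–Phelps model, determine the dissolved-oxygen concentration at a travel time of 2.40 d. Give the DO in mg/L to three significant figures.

k_1 L₀/(k_a−k_1) = 0.267×51.5/(1.18−0.267) = 13.75/0.9130 = 15.06 mg/L.
e^(−k_1 t) = e^(−0.267×2.400) = 0.5269; e^(−k_a t) = e^(−1.18×2.400) = 0.05889.
D = 15.06 × (0.5269 − 0.05889) + 0.936 × 0.05889 = 7.048 + 0.05513 = 7.103 mg/L.
DO = C_s − D = 11.5 − 7.103 = 4.397 mg/L.

DO ≈ 4.40 mg/L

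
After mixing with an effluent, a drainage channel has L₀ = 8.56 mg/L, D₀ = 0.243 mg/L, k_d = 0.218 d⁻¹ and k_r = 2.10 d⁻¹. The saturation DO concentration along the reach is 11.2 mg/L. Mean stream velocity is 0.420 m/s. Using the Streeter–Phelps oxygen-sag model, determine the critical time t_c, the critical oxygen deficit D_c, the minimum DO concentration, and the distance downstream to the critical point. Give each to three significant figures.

At the critical point dD/dt = 0, so k_d L₀ e^(−k_d t) = k_r D. Substituting D(t) from the Streeter–Phelps equation and solving for t gives
t_c = ln[(k_r/k_d)(1 − D₀(k_r−k_d)/(k_d L₀))] / (k_r−k_d).
Here k_r−k_d = 1.882 d⁻¹ and 1 − D₀(k_r−k_d)/(k_d L₀) = 1 − 0.243×1.882/(0.218×8.56) = 0.7549, so
t_c = ln(9.633 × 0.7549) / 1.882 = 1.984 / 1.882 = 1.054 d.
D_c = (k_d/k_r) L₀ e^(−k_d t_c) = (0.218/2.10) × 8.56 × e^(−0.218×1.054) = 0.1038 × 8.56 × 0.7947 = 0.7062 mg/L.
Minimum DO = C_s − D_c = 11.2 − 0.7062 = 10.49 mg/L.
x_c = v t_c = 0.420 m/s × 1.054 d × 86400 s/d = 38260 m ≈ 38.3 km.

t_c ≈ 1.05 d; D_c ≈ 0.706 mg/L; min DO ≈ 10.5 mg/L; x_c ≈ 38.3 km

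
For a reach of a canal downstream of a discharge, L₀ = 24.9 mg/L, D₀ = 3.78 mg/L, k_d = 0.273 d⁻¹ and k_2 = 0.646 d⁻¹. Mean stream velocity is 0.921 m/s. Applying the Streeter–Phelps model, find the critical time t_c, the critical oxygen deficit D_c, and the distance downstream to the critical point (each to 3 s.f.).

With k_2/k_d = 2.366 and 1 − D₀(k_2−k_d)/(k_d L₀) = 0.7926,
t_c = ln(2.366 × 0.7926) / (0.646 − 0.273) = ln(1.875) / 0.3730 = 0.6289/0.3730 = 1.686 d.
D_c = (k_d/k_2) L₀ e^(−k_d t_c) = (0.273/0.646) × 24.9 × e^(−0.273×1.686) = 0.4226 × 24.9 × 0.6311 = 6.641 mg/L.
x_c = v t_c = 0.921 m/s × 1.686 d × 86400 s/d = 134200 m ≈ 134 km.

t_c ≈ 1.69 d; D_c ≈ 6.64 mg/L; x_c ≈ 134 km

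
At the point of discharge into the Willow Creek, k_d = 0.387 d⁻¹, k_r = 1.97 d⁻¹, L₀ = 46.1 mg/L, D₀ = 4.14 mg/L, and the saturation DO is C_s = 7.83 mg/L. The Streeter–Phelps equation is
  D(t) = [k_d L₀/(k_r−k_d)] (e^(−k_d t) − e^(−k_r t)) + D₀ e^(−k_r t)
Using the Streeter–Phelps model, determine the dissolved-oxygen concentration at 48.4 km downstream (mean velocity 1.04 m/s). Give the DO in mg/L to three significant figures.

Travel time t = x/v = 48.4 km / (1.04 m/s) = 48400 m / 1.04 m/s = 46540 s = 0.5386 d.
k_d L₀/(k_r−k_d) = 0.387×46.1/(1.97−0.387) = 17.84/1.583 = 11.27 mg/L.
e^(−k_d t) = e^(−0.387×0.5386) = 0.8118; e^(−k_r t) = e^(−1.97×0.5386) = 0.3461.
D = 11.27 × (0.8118 − 0.3461) + 4.14 × 0.3461 = 5.249 + 1.433 = 6.682 mg/L.
DO = C_s − D = 7.83 − 6.682 = 1.148 mg/L.

DO ≈ 1.15 mg/L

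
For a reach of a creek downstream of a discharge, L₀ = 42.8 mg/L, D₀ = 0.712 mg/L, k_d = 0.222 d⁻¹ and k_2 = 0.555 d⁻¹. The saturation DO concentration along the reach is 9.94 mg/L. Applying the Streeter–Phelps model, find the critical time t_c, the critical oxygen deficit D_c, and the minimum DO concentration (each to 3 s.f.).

t_c = [1/(k_2−k_d)] ln[(k_2/k_d)(1 − D₀(k_2−k_d)/(k_d L₀))]
= [1/(0.555−0.222)] ln[(0.555/0.222)(1 − 0.712×0.3330/(0.222×42.8))]
= (1/0.3330) ln[2.500 × 0.9750] = 3.003 × ln(2.438) = 3.003 × 0.8910 = 2.676 d.
L(t_c) = L₀ e^(−k_d t_c) = 42.8 × 0.5521 = 23.63 mg/L, and at the critical point k_2 D_c = k_d L, so D_c = (0.222/0.555) × 23.63 = 9.452 mg/L.
Minimum DO = C_s − D_c = 9.94 − 9.452 = 0.4879 mg/L.

t_c ≈ 2.68 d; D_c ≈ 9.45 mg/L; min DO ≈ 0.488 mg/L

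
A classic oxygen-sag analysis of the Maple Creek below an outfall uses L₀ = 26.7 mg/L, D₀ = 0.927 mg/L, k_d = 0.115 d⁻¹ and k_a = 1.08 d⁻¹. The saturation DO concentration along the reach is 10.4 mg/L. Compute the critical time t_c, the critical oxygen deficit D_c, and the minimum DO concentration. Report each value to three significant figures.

t_c = [1/(k_a−k_d)] ln[(k_a/k_d)(1 − D₀(k_a−k_d)/(k_d L₀))]
= [1/(1.08−0.115)] ln[(1.08/0.115)(1 − 0.927×0.9650/(0.115×26.7))]
= (1/0.9650) ln[9.391 × 0.7087] = 1.036 × ln(6.655) = 1.036 × 1.895 = 1.964 d.
L(t_c) = L₀ e^(−k_d t_c) = 26.7 × 0.7978 = 21.30 mg/L, and at the critical point k_a D_c = k_d L, so D_c = (0.115/1.08) × 21.30 = 2.268 mg/L.
Minimum DO = C_s − D_c = 10.4 − 2.268 = 8.132 mg/L.

t_c ≈ 1.96 d; D_c ≈ 2.27 mg/L; min DO ≈ 8.13 mg/L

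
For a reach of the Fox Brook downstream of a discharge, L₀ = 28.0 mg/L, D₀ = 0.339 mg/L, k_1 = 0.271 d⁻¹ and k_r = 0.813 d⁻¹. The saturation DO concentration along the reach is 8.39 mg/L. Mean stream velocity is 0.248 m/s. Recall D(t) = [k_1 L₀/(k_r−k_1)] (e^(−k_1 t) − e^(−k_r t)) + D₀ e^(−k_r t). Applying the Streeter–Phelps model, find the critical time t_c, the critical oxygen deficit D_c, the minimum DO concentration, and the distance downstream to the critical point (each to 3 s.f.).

t_c ≈ 1.98 d; D_c ≈ 5.46 mg/L; min DO ≈ 2.93 mg/L; x_c ≈ 42.5 km

With k_r/k_1 = 3.000 and 1 − D₀(k_r−k_1)/(k_1 L₀) = 0.9758,
t_c = ln(3.000 × 0.9758) / (0.813 − 0.271) = ln(2.927) / 0.5420 = 1.074/0.5420 = 1.982 d.
D_c = (k_1/k_r) L₀ e^(−k_1 t_c) = (0.271/0.813) × 28.0 × e^(−0.271×1.982) = 0.3333 × 28.0 × 0.5845 = 5.455 mg/L.
Minimum DO = C_s − D_c = 8.39 − 5.455 = 2.935 mg/L.
x_c = v t_c = 0.248 m/s × 1.982 d × 86400 s/d = 42460 m ≈ 42.5 km.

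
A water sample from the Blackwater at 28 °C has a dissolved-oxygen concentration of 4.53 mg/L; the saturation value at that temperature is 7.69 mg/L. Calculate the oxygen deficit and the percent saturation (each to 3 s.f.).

D = C_s − C = 7.69 − 4.53 = 3.16 mg/L.
% saturation = 4.53/7.69 × 100 = 58.9 %.

D ≈ 3.16 mg/L; 58.9 % saturation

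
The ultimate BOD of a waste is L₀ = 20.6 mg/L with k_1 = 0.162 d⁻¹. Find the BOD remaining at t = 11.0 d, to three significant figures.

L_t = L₀ e^(−k_1 t) = 20.6 × e^(−0.162×11.0) = 20.6 × 0.1683 = 3.467 mg/L.

L ≈ 3.47 mg/L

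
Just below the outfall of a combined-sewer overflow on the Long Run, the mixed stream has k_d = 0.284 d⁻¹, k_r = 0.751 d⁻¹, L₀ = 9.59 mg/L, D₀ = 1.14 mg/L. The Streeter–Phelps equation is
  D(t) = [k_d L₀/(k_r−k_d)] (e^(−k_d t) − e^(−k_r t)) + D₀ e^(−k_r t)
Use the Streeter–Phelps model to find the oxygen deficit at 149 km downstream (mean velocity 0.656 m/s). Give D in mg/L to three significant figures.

Travel time t = x/v = 149 km / (0.656 m/s) = 149000 m / 0.656 m/s = 227100 s = 2.629 d.
k_d L₀/(k_r−k_d) = 0.284×9.59/(0.751−0.284) = 2.724/0.4670 = 5.832 mg/L.
e^(−k_d t) = e^(−0.284×2.629) = 0.4740; e^(−k_r t) = e^(−0.751×2.629) = 0.1389.
D = 5.832 × (0.4740 − 0.1389) + 1.14 × 0.1389 = 1.954 + 0.1583 = 2.113 mg/L.

D ≈ 2.11 mg/L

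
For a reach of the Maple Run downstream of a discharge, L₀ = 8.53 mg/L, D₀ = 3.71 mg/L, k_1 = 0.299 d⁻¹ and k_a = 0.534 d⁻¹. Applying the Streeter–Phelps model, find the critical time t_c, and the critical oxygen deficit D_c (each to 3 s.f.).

t_c ≈ 0.688 d; D_c ≈ 3.89 mg/L

With k_a/k_1 = 1.786 and 1 − D₀(k_a−k_1)/(k_1 L₀) = 0.6582,
t_c = ln(1.786 × 0.6582) / (0.534 − 0.299) = ln(1.175) / 0.2350 = 0.1616/0.2350 = 0.6879 d.
L(t_c) = L₀ e^(−k_1 t_c) = 8.53 × 0.8141 = 6.944 mg/L, and at the critical point k_a D_c = k_1 L, so D_c = (0.299/0.534) × 6.944 = 3.888 mg/L.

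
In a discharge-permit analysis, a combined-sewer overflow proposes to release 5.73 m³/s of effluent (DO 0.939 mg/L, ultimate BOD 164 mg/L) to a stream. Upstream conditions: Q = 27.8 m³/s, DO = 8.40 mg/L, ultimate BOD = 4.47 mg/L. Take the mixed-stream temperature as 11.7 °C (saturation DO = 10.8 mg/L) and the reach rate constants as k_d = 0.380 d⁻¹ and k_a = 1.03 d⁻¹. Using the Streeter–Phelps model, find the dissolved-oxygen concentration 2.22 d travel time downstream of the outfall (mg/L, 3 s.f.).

Mixed DO = (27.8×8.40 + 5.73×0.939)/(27.8+5.73) = 238.9/33.53 = 7.125 mg/L.
Mixed L₀ = (27.8×4.47 + 5.73×164)/(33.53) = 1064/33.53 = 31.73 mg/L.
Initial deficit D₀ = C_s − DO₀ = 10.8 − 7.125 = 3.675 mg/L.
D(2.22) = [0.380×31.73/(1.03−0.380)](e^(−0.380×2.22) − e^(−1.03×2.22)) + 3.675 e^(−1.03×2.22)
= 18.55 × (0.4302 − 0.1016) + 3.675 × 0.1016 = 6.468 mg/L.
DO = 10.8 − 6.468 = 4.332 mg/L.

DO ≈ 4.33 mg/L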